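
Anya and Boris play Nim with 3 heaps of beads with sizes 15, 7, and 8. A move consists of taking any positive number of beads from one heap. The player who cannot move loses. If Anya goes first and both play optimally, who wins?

Bitwise XOR of the heap sizes:
  1111  (15)
  0111  (7)
  1000  (8)
  ----
  0000  (0)
The nim-sum is 0, so this is a P-position: the player to move is in a losing position under optimal play; Anya is about to move from it and so loses — Boris wins.

Boris wins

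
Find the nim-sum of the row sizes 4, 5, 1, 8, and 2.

Nim-sum: 4 ⊕ 5 ⊕ 1 ⊕ 8 ⊕ 2 = 10.

10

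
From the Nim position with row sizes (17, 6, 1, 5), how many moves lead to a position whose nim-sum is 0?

Compute the nim-sum pairwise:
17 ^ 6 = 23
23 ^ 1 = 22
22 ^ 5 = 19
The overall nim-sum is X = 19. A row of size p has a winning move iff p XOR X < p (reduce it to p XOR X).
  17: 17 XOR 19 = 2 < 17 — winning move (to 2).
  6: 6 XOR 19 = 21 ≥ 6 — no move.
  1: 1 XOR 19 = 18 ≥ 1 — no move.
  5: 5 XOR 19 = 22 ≥ 5 — no move.
That gives 1 winning move.

1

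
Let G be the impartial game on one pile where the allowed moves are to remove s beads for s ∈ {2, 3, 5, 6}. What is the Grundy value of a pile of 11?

Compute g(0), g(1), … for moves {2, 3, 5, 6}:
g(0) = mex{} = 0
g(1) = mex{} = 0
g(2) = mex{0} = 1
g(3) = mex{0} = 1
g(4) = mex{0,1} = 2
g(5) = mex{0,1} = 2
g(6) = mex{0,1,2} = 3
g(7) = mex{0,1,2} = 3
g(8) = mex{1,2,3} = 0
g(9) = mex{1,2,3} = 0
g(10) = mex{0,2,3} = 1
g(11) = mex{0,2,3} = 1
So g(11) = 1.

1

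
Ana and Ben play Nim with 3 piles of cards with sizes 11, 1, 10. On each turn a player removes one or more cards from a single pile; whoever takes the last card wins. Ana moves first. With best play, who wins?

Ben wins

Compute the nim-sum pairwise:
11 ^ 1 = 10
10 ^ 10 = 0
The nim-sum is 0, so this is a P-position: the player to move is in a losing position under optimal play; Ana is about to move from it and so loses — Ben wins.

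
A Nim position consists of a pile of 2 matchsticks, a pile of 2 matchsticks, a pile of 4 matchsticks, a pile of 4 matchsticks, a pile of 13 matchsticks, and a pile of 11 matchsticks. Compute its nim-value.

Compute the nim-sum pairwise:
2 ⊕ 2 = 0
0 ⊕ 4 = 4
4 ⊕ 4 = 0
0 ⊕ 13 = 13
13 ⊕ 11 = 6

6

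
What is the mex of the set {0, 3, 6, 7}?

1

0 is in the set but 1 is not, so the mex is 1.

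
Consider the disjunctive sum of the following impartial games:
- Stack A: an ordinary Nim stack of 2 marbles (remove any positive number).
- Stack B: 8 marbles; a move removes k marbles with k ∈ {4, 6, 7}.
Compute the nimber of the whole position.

0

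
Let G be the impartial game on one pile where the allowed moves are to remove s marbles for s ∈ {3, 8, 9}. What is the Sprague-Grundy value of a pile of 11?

Compute g(0), g(1), … for moves {3, 8, 9}:
k:     0  1  2  3  4  5  6  7  8  9 10 11
g(k):  0  0  0  1  1  1  0  0  2  1  1  3
So g(11) = 3.

3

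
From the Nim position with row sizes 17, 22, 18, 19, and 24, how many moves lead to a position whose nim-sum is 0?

Nim-sum: 17 XOR 22 XOR 18 XOR 19 XOR 24 = 30.
The overall nim-sum is X = 30. A row of size p has a winning move iff p XOR X < p (reduce it to p XOR X).
  17: 17 XOR 30 = 15 < 17 — winning move (to 15).
  22: 22 XOR 30 = 8 < 22 — winning move (to 8).
  18: 18 XOR 30 = 12 < 18 — winning move (to 12).
  19: 19 XOR 30 = 13 < 19 — winning move (to 13).
  24: 24 XOR 30 = 6 < 24 — winning move (to 6).
That gives 5 winning moves.

5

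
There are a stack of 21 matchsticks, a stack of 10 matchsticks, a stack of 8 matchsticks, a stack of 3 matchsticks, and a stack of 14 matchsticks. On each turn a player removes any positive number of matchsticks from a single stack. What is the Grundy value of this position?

26

Compute the nim-sum pairwise:
21 XOR 10 = 31
31 XOR 8 = 23
23 XOR 3 = 20
20 XOR 14 = 26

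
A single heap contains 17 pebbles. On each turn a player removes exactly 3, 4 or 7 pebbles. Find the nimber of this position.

Compute g(0), g(1), … for moves {3, 4, 7}:
k:     0  1  2  3  4  5  6  7  8  9 10 11 12 13 14 15 16 17
g(k):  0  0  0  1  1  1  2  2  2  3  0  0  0  1  1  1  2  2
So g(17) = 2.

2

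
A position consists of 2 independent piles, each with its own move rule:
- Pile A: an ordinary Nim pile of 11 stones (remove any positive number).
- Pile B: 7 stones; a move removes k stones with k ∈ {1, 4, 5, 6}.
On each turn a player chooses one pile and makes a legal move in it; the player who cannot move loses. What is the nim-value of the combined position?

8

Pile A is a plain Nim pile of size 11, so its Grundy value is 11.
Grundy values for pile B (subtraction set {1, 4, 5, 6}):
g(0) = mex{} = 0
g(1) = mex{0} = 1
g(2) = mex{1} = 0
g(3) = mex{0} = 1
g(4) = mex{0,1} = 2
g(5) = mex{0,1,2} = 3
g(6) = mex{0,1,3} = 2
g(7) = mex{0,1,2} = 3
So g(7) = 3.
By the Sprague-Grundy theorem, the Grundy value of a sum of independent games is the XOR of the component values.
Combined value = 11 XOR 3 = 8.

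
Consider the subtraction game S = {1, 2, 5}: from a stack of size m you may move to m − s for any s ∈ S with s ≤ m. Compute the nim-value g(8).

Build the Grundy sequence with g(k) = mex{g(k−s) : s ∈ {1, 2, 5}, s ≤ k}:
k:     0  1  2  3  4  5  6  7  8
g(k):  0  1  2  0  1  2  0  1  2
So g(8) = 2.

2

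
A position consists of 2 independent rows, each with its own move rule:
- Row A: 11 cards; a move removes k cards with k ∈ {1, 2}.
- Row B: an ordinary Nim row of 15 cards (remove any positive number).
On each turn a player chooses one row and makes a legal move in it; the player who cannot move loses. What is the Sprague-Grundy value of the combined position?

13

For row A, compute g(0), g(1), … with moves {1, 2}:
k:     0  1  2  3  4  5  6  7  8  9 10 11
g(k):  0  1  2  0  1  2  0  1  2  0  1  2
So g(11) = 2.
Row B is a plain Nim row of size 15, so its Grundy value is 15.
The value of a disjunctive sum is the nim-sum of the parts.
Combined value = 2 XOR 15 = 13.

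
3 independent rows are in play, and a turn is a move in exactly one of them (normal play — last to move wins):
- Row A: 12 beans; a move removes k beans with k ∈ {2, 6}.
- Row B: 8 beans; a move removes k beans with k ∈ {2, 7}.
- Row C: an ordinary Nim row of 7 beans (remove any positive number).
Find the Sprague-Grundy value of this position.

5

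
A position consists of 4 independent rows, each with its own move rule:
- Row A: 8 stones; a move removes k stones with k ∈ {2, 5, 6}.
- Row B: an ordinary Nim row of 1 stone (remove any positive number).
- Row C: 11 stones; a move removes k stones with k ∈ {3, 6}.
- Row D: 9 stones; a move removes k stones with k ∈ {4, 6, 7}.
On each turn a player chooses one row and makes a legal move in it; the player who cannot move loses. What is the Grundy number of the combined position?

3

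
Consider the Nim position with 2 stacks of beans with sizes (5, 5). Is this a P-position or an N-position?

Nim-sum: 5 ⊕ 5 = 0.
The nim-sum is 0, so this is a P-position: the player to move is in a losing position under optimal play.

P-position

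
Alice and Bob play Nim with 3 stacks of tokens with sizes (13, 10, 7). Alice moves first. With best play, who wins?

Compute the nim-sum pairwise:
13 ^ 10 = 7
7 ^ 7 = 0
The nim-sum is 0, so this is a P-position: the player to move is in a losing position under optimal play; Alice is about to move from it and so loses — Bob wins.

Bob wins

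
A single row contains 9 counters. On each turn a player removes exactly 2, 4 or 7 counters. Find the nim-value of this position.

0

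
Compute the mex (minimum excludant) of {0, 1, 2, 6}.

The values 0, 1, 2 are all present; 3 is the first non-negative integer missing from the set.

3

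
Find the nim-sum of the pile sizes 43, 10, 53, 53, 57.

24

Compute the nim-sum pairwise:
43 ⊕ 10 = 33
33 ⊕ 53 = 20
20 ⊕ 53 = 33
33 ⊕ 57 = 24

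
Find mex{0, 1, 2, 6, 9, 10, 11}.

3

The values 0, 1, 2 are all present; 3 is the first non-negative integer missing from the set.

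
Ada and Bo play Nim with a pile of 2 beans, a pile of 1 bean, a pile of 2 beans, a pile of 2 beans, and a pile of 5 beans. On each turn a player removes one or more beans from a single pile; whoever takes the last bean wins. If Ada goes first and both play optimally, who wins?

Compute the nim-sum pairwise:
2 XOR 1 = 3
3 XOR 2 = 1
1 XOR 2 = 3
3 XOR 5 = 6
The nim-sum is 6 ≠ 0, so this is an N-position: the player to move can win; Ada has a winning move.

Ada wins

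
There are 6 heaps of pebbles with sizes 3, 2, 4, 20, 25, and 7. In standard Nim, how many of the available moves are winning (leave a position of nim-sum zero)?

Nim-sum: 3 ⊕ 2 ⊕ 4 ⊕ 20 ⊕ 25 ⊕ 7 = 15.
The overall nim-sum is X = 15. A heap of size p has a winning move iff p XOR X < p (reduce it to p XOR X).
  3: 3 XOR 15 = 12 ≥ 3 — no move.
  2: 2 XOR 15 = 13 ≥ 2 — no move.
  4: 4 XOR 15 = 11 ≥ 4 — no move.
  20: 20 XOR 15 = 27 ≥ 20 — no move.
  25: 25 XOR 15 = 22 < 25 — winning move (to 22).
  7: 7 XOR 15 = 8 ≥ 7 — no move.
That gives 1 winning move.

1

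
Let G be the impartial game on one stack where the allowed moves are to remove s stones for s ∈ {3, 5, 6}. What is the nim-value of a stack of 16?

2

Build the Grundy sequence with g(k) = mex{g(k−s) : s ∈ {3, 5, 6}, s ≤ k}:
k:     0  1  2  3  4  5  6  7  8  9 10 11 12 13 14 15 16
g(k):  0  0  0  1  1  1  2  2  2  0  0  0  1  1  1  2  2
So g(16) = 2.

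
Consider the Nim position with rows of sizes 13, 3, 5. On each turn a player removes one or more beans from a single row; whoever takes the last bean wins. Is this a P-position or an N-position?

Bitwise XOR of the heap sizes:
  1101  (13)
  0011  (3)
  0101  (5)
  ----
  1011  (11)
The nim-sum is 11 ≠ 0, so this is an N-position: the player to move can win.

N-position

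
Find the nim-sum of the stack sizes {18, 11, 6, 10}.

21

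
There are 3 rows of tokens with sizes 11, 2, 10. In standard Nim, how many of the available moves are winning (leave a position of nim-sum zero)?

3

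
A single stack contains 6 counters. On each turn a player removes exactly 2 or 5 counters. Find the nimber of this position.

Grundy values for subtraction set {2, 5}:
g(0) = mex{} = 0
g(1) = mex{} = 0
g(2) = mex{0} = 1
g(3) = mex{0} = 1
g(4) = mex{1} = 0
g(5) = mex{0,1} = 2
g(6) = mex{0} = 1
So g(6) = 1.

1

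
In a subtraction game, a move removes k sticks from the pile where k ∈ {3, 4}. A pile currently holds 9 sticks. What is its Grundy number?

Grundy values for subtraction set {3, 4}:
k:     0  1  2  3  4  5  6  7  8  9
g(k):  0  0  0  1  1  1  2  0  0  0
So g(9) = 0.

0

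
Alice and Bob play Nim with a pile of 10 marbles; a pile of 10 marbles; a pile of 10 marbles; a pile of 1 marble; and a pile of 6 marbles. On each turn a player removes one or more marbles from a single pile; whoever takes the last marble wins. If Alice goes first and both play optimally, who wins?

Compute the nim-sum pairwise:
10 ^ 10 = 0
0 ^ 10 = 10
10 ^ 1 = 11
11 ^ 6 = 13
The nim-sum is 13 ≠ 0, so this is an N-position: the player to move can win; Alice has a winning move.

Alice wins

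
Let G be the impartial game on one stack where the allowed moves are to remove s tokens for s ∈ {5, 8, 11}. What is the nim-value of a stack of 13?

2

Grundy values for subtraction set {5, 8, 11}:
k:     0  1  2  3  4  5  6  7  8  9 10 11 12 13
g(k):  0  0  0  0  0  1  1  1  1  1  2  2  2  2
So g(13) = 2.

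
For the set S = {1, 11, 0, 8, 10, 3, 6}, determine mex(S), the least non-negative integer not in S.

The values 0, 1 are all present; 2 is the first non-negative integer missing from the set.

2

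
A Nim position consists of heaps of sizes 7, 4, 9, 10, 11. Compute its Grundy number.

11

Compute the nim-sum pairwise:
7 ⊕ 4 = 3
3 ⊕ 9 = 10
10 ⊕ 10 = 0
0 ⊕ 11 = 11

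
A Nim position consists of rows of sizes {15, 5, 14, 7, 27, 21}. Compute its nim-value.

Write each in binary and XOR column by column:
  01111  (15)
  00101  (5)
  01110  (14)
  00111  (7)
  11011  (27)
  10101  (21)
  -----
  01101  (13)

13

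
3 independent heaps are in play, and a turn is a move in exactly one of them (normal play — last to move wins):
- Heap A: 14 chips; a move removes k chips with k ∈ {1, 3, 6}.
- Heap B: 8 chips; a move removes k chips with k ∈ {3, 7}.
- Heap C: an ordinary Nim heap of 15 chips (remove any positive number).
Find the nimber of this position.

12

Grundy values for heap A (subtraction set {1, 3, 6}):
g(0) = mex{} = 0
g(1) = mex{0} = 1
g(2) = mex{1} = 0
g(3) = mex{0} = 1
g(4) = mex{1} = 0
g(5) = mex{0} = 1
g(6) = mex{0,1} = 2
g(7) = mex{0,1,2} = 3
g(8) = mex{0,1,3} = 2
g(9) = mex{1,2} = 0
g(10) = mex{0,3} = 1
g(11) = mex{1,2} = 0
g(12) = mex{0,2} = 1
g(13) = mex{1,3} = 0
g(14) = mex{0,2} = 1
So g(14) = 1.
Build the Grundy sequence for heap B with g(k) = mex{g(k−s) : s ∈ {3, 7}, s ≤ k}:
k:     0  1  2  3  4  5  6  7  8
g(k):  0  0  0  1  1  1  0  2  2
So g(8) = 2.
Heap C is a plain Nim heap of size 15, so its Grundy value is 15.
The value of a disjunctive sum is the nim-sum of the parts.
Combined value = 1 ⊕ 2 ⊕ 15 = 12.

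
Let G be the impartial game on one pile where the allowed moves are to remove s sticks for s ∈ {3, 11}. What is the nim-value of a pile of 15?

0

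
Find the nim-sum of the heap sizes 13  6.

11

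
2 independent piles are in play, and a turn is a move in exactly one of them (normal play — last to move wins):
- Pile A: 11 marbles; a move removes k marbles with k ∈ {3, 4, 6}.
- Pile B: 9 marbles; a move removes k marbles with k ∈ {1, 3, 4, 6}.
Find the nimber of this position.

Build the Grundy sequence for pile A with g(k) = mex{g(k−s) : s ∈ {3, 4, 6}, s ≤ k}:
g(0) = mex{} = 0
g(1) = mex{} = 0
g(2) = mex{} = 0
g(3) = mex{0} = 1
g(4) = mex{0} = 1
g(5) = mex{0} = 1
g(6) = mex{0,1} = 2
g(7) = mex{0,1} = 2
g(8) = mex{0,1} = 2
g(9) = mex{1,2} = 0
g(10) = mex{1,2} = 0
g(11) = mex{1,2} = 0
So g(11) = 0.
Build the Grundy sequence for pile B with g(k) = mex{g(k−s) : s ∈ {1, 3, 4, 6}, s ≤ k}:
k:     0  1  2  3  4  5  6  7  8  9
g(k):  0  1  0  1  2  3  2  0  1  0
So g(9) = 0.
The value of a disjunctive sum is the nim-sum of the parts.
Combined value = 0 XOR 0 = 0.

0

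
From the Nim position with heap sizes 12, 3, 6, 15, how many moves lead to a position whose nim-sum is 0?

3

Compute the nim-sum pairwise:
12 ^ 3 = 15
15 ^ 6 = 9
9 ^ 15 = 6
The overall nim-sum is X = 6. A heap of size p has a winning move iff p XOR X < p (reduce it to p XOR X).
  12: 12 XOR 6 = 10 < 12 — winning move (to 10).
  3: 3 XOR 6 = 5 ≥ 3 — no move.
  6: 6 XOR 6 = 0 < 6 — winning move (to 0).
  15: 15 XOR 6 = 9 < 15 — winning move (to 9).
That gives 3 winning moves.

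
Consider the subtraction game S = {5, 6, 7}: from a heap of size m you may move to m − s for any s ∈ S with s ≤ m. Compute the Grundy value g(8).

Compute g(0), g(1), … for moves {5, 6, 7}:
k:     0  1  2  3  4  5  6  7  8
g(k):  0  0  0  0  0  1  1  1  1
So g(8) = 1.

1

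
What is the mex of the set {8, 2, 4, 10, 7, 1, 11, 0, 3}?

5

The values 0, 1, 2, 3, 4 are all present; 5 is the first non-negative integer missing from the set.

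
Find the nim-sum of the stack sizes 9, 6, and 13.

Compute the nim-sum pairwise:
9 ^ 6 = 15
15 ^ 13 = 2

2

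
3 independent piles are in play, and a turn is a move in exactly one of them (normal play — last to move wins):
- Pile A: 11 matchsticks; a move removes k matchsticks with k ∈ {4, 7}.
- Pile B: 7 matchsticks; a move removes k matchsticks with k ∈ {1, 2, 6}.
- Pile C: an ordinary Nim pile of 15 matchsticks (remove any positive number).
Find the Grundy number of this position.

15

For pile A, compute g(0), g(1), … with moves {4, 7}:
k:     0  1  2  3  4  5  6  7  8  9 10 11
g(k):  0  0  0  0  1  1  1  1  2  2  2  0
So g(11) = 0.
For pile B, compute g(0), g(1), … with moves {1, 2, 6}:
g(0) = mex{} = 0
g(1) = mex{0} = 1
g(2) = mex{0,1} = 2
g(3) = mex{1,2} = 0
g(4) = mex{0,2} = 1
g(5) = mex{0,1} = 2
g(6) = mex{0,1,2} = 3
g(7) = mex{1,2,3} = 0
So g(7) = 0.
Pile C is a plain Nim pile of size 15, so its Grundy value is 15.
By the Sprague-Grundy theorem, the Grundy value of a sum of independent games is the XOR of the component values.
Combined value = 0 ⊕ 0 ⊕ 15 = 15.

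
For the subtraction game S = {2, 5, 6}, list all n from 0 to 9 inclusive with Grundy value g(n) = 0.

Compute g(0), g(1), … for moves {2, 5, 6}:
g(0) = mex{} = 0
g(1) = mex{} = 0
g(2) = mex{0} = 1
g(3) = mex{0} = 1
g(4) = mex{1} = 0
g(5) = mex{0,1} = 2
g(6) = mex{0} = 1
g(7) = mex{0,1,2} = 3
g(8) = mex{1} = 0
g(9) = mex{0,1,3} = 2
The P-positions (g = 0) in 0..9 are 0, 1, 4, 8.

0, 1, 4, 8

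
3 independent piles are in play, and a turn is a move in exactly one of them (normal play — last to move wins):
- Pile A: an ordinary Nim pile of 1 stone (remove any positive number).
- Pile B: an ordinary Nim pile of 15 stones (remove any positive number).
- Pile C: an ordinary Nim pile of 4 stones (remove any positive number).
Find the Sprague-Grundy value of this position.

Pile A is a plain Nim pile of size 1, so its Grundy value is 1.
Pile B is a plain Nim pile of size 15, so its Grundy value is 15.
Pile C is a plain Nim pile of size 4, so its Grundy value is 4.
The value of a disjunctive sum is the nim-sum of the parts.
Combined value = 1 ⊕ 15 ⊕ 4 = 10.

10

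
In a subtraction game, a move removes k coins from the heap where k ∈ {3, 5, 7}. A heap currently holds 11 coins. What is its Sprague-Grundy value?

Grundy values for subtraction set {3, 5, 7}:
k:     0  1  2  3  4  5  6  7  8  9 10 11
g(k):  0  0  0  1  1  1  2  2  2  3  0  0
So g(11) = 0.

0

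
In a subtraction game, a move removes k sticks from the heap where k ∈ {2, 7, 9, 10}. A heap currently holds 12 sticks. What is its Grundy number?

2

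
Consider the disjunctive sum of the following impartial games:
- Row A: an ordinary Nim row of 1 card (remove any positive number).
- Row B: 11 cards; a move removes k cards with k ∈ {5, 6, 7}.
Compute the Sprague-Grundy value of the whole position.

Row A is a plain Nim row of size 1, so its Grundy value is 1.
Build the Grundy sequence for row B with g(k) = mex{g(k−s) : s ∈ {5, 6, 7}, s ≤ k}:
k:     0  1  2  3  4  5  6  7  8  9 10 11
g(k):  0  0  0  0  0  1  1  1  1  1  2  2
So g(11) = 2.
By the Sprague-Grundy theorem, the Grundy value of a sum of independent games is the XOR of the component values.
Combined value = 1 XOR 2 = 3.

3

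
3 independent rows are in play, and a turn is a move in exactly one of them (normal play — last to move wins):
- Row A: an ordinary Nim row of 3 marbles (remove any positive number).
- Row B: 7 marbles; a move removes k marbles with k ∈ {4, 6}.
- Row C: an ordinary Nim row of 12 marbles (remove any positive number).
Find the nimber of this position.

14

Row A is a plain Nim row of size 3, so its Grundy value is 3.
For row B, compute g(0), g(1), … with moves {4, 6}:
k:     0  1  2  3  4  5  6  7
g(k):  0  0  0  0  1  1  1  1
So g(7) = 1.
Row C is a plain Nim row of size 12, so its Grundy value is 12.
The value of a disjunctive sum is the nim-sum of the parts.
Combined value = 3 ⊕ 1 ⊕ 12 = 14.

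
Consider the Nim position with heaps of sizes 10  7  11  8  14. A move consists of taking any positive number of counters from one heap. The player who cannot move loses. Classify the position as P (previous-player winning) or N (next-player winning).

P-position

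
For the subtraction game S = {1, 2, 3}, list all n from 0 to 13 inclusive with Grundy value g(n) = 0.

0, 4, 8, 12

Build the Grundy sequence with g(k) = mex{g(k−s) : s ∈ {1, 2, 3}, s ≤ k}:
g(0) = mex{} = 0
g(1) = mex{0} = 1
g(2) = mex{0,1} = 2
g(3) = mex{0,1,2} = 3
g(4) = mex{1,2,3} = 0
g(5) = mex{0,2,3} = 1
g(6) = mex{0,1,3} = 2
g(7) = mex{0,1,2} = 3
g(8) = mex{1,2,3} = 0
g(9) = mex{0,2,3} = 1
g(10) = mex{0,1,3} = 2
g(11) = mex{0,1,2} = 3
g(12) = mex{1,2,3} = 0
g(13) = mex{0,2,3} = 1
The P-positions (g = 0) in 0..13 are 0, 4, 8, 12.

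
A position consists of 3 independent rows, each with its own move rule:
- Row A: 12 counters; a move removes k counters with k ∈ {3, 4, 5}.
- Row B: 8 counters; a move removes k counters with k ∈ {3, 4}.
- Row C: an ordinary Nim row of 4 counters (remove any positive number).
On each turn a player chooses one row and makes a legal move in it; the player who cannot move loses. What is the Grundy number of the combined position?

5

Build the Grundy sequence for row A with g(k) = mex{g(k−s) : s ∈ {3, 4, 5}, s ≤ k}:
k:     0  1  2  3  4  5  6  7  8  9 10 11 12
g(k):  0  0  0  1  1  1  2  2  0  0  0  1  1
So g(12) = 1.
Build the Grundy sequence for row B with g(k) = mex{g(k−s) : s ∈ {3, 4}, s ≤ k}:
g(0) = mex{} = 0
g(1) = mex{} = 0
g(2) = mex{} = 0
g(3) = mex{0} = 1
g(4) = mex{0} = 1
g(5) = mex{0} = 1
g(6) = mex{0,1} = 2
g(7) = mex{1} = 0
g(8) = mex{1} = 0
So g(8) = 0.
Row C is a plain Nim row of size 4, so its Grundy value is 4.
By the Sprague-Grundy theorem, the Grundy value of a sum of independent games is the XOR of the component values.
Combined value = 1 XOR 0 XOR 4 = 5.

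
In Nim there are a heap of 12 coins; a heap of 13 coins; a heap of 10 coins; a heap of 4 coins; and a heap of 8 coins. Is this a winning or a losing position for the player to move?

Winning position

Nim-sum: 12 XOR 13 XOR 10 XOR 4 XOR 8 = 7.
The nim-sum is 7 ≠ 0, so this is an N-position: the player to move can win.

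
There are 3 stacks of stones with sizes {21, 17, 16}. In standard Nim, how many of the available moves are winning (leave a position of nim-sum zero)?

In binary:
  10101  (21)
  10001  (17)
  10000  (16)
  -----
  10100  (20)
The overall nim-sum is X = 20. A stack of size p has a winning move iff p XOR X < p (reduce it to p XOR X).
  21: 21 XOR 20 = 1 < 21 — winning move (to 1).
  17: 17 XOR 20 = 5 < 17 — winning move (to 5).
  16: 16 XOR 20 = 4 < 16 — winning move (to 4).
That gives 3 winning moves.

3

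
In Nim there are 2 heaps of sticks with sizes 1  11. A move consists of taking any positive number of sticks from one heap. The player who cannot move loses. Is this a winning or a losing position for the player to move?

Winning position

Nim-sum: 1 XOR 11 = 10.
The nim-sum is 10 ≠ 0, so this is an N-position: the player to move can win.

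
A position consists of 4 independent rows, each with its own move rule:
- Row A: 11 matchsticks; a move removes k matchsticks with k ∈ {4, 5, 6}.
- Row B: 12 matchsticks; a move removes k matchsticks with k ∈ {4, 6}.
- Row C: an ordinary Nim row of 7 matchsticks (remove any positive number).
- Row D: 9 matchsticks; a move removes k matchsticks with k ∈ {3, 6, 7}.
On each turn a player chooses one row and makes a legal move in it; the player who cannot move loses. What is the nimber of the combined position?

4

Build the Grundy sequence for row A with g(k) = mex{g(k−s) : s ∈ {4, 5, 6}, s ≤ k}:
k:     0  1  2  3  4  5  6  7  8  9 10 11
g(k):  0  0  0  0  1  1  1  1  2  2  0  0
So g(11) = 0.
Grundy values for row B (subtraction set {4, 6}):
g(0) = mex{} = 0
g(1) = mex{} = 0
g(2) = mex{} = 0
g(3) = mex{} = 0
g(4) = mex{0} = 1
g(5) = mex{0} = 1
g(6) = mex{0} = 1
g(7) = mex{0} = 1
g(8) = mex{0,1} = 2
g(9) = mex{0,1} = 2
g(10) = mex{1} = 0
g(11) = mex{1} = 0
g(12) = mex{1,2} = 0
So g(12) = 0.
Row C is a plain Nim row of size 7, so its Grundy value is 7.
Grundy values for row D (subtraction set {3, 6, 7}):
k:     0  1  2  3  4  5  6  7  8  9
g(k):  0  0  0  1  1  1  2  2  2  3
So g(9) = 3.
By the Sprague-Grundy theorem, the Grundy value of a sum of independent games is the XOR of the component values.
Combined value = 0 ⊕ 0 ⊕ 7 ⊕ 3 = 4.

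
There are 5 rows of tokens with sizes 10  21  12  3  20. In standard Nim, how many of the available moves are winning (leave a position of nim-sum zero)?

3

Compute the nim-sum pairwise:
10 ⊕ 21 = 31
31 ⊕ 12 = 19
19 ⊕ 3 = 16
16 ⊕ 20 = 4
The overall nim-sum is X = 4. A row of size p has a winning move iff p XOR X < p (reduce it to p XOR X).
  10: 10 XOR 4 = 14 ≥ 10 — no move.
  21: 21 XOR 4 = 17 < 21 — winning move (to 17).
  12: 12 XOR 4 = 8 < 12 — winning move (to 8).
  3: 3 XOR 4 = 7 ≥ 3 — no move.
  20: 20 XOR 4 = 16 < 20 — winning move (to 16).
That gives 3 winning moves.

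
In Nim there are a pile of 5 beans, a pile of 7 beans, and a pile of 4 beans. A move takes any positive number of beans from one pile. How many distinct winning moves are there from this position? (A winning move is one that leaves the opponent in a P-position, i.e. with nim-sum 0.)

3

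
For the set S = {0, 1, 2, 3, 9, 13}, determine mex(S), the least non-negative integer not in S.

The values 0, 1, 2, 3 are all present; 4 is the first non-negative integer missing from the set.

4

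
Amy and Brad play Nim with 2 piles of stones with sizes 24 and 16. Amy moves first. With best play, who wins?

Amy wins

Compute the nim-sum pairwise:
24 XOR 16 = 8
The nim-sum is 8 ≠ 0, so this is an N-position: the player to move can win; Amy has a winning move.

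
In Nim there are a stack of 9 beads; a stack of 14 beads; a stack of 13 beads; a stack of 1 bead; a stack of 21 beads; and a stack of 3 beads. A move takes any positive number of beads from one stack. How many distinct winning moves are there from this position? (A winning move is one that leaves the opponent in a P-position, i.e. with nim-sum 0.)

1

Nim-sum: 9 ⊕ 14 ⊕ 13 ⊕ 1 ⊕ 21 ⊕ 3 = 29.
The overall nim-sum is X = 29. A stack of size p has a winning move iff p XOR X < p (reduce it to p XOR X).
  9: 9 XOR 29 = 20 ≥ 9 — no move.
  14: 14 XOR 29 = 19 ≥ 14 — no move.
  13: 13 XOR 29 = 16 ≥ 13 — no move.
  1: 1 XOR 29 = 28 ≥ 1 — no move.
  21: 21 XOR 29 = 8 < 21 — winning move (to 8).
  3: 3 XOR 29 = 30 ≥ 3 — no move.
That gives 1 winning move.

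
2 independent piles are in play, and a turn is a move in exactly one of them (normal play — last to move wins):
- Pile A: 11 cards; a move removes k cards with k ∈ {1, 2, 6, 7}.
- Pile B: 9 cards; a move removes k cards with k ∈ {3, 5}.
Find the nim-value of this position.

Build the Grundy sequence for pile A with g(k) = mex{g(k−s) : s ∈ {1, 2, 6, 7}, s ≤ k}:
g(0) = mex{} = 0
g(1) = mex{0} = 1
g(2) = mex{0,1} = 2
g(3) = mex{1,2} = 0
g(4) = mex{0,2} = 1
g(5) = mex{0,1} = 2
g(6) = mex{0,1,2} = 3
g(7) = mex{0,1,2,3} = 4
g(8) = mex{1,2,3,4} = 0
g(9) = mex{0,2,4} = 1
g(10) = mex{0,1} = 2
g(11) = mex{1,2} = 0
So g(11) = 0.
For pile B, compute g(0), g(1), … with moves {3, 5}:
k:     0  1  2  3  4  5  6  7  8  9
g(k):  0  0  0  1  1  1  2  2  0  0
So g(9) = 0.
The value of a disjunctive sum is the nim-sum of the parts.
Combined value = 0 XOR 0 = 0.

0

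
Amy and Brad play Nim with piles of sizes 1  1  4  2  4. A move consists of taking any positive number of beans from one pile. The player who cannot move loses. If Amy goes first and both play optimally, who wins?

Amy wins

Compute the nim-sum pairwise:
1 XOR 1 = 0
0 XOR 4 = 4
4 XOR 2 = 6
6 XOR 4 = 2
The nim-sum is 2 ≠ 0, so this is an N-position: the player to move can win; Amy has a winning move.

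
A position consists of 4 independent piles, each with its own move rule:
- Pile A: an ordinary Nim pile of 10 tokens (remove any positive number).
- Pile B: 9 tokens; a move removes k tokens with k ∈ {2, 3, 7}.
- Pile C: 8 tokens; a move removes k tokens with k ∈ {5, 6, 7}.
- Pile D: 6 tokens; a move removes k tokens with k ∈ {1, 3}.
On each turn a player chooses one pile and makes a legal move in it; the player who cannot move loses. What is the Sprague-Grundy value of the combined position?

Pile A is a plain Nim pile of size 10, so its Grundy value is 10.
Grundy values for pile B (subtraction set {2, 3, 7}):
k:     0  1  2  3  4  5  6  7  8  9
g(k):  0  0  1  1  2  0  0  1  1  2
So g(9) = 2.
Build the Grundy sequence for pile C with g(k) = mex{g(k−s) : s ∈ {5, 6, 7}, s ≤ k}:
g(0) = mex{} = 0
g(1) = mex{} = 0
g(2) = mex{} = 0
g(3) = mex{} = 0
g(4) = mex{} = 0
g(5) = mex{0} = 1
g(6) = mex{0} = 1
g(7) = mex{0} = 1
g(8) = mex{0} = 1
So g(8) = 1.
For pile D, compute g(0), g(1), … with moves {1, 3}:
g(0) = mex{} = 0
g(1) = mex{0} = 1
g(2) = mex{1} = 0
g(3) = mex{0} = 1
g(4) = mex{1} = 0
g(5) = mex{0} = 1
g(6) = mex{1} = 0
So g(6) = 0.
By the Sprague-Grundy theorem, the Grundy value of a sum of independent games is the XOR of the component values.
Combined value = 10 XOR 2 XOR 1 XOR 0 = 9.

9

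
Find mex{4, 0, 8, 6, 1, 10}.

2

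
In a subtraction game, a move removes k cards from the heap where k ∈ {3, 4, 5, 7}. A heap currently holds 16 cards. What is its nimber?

2

Compute g(0), g(1), … for moves {3, 4, 5, 7}:
k:     0  1  2  3  4  5  6  7  8  9 10 11 12 13 14 15 16
g(k):  0  0  0  1  1  1  2  2  2  3  0  0  0  1  1  1  2
So g(16) = 2.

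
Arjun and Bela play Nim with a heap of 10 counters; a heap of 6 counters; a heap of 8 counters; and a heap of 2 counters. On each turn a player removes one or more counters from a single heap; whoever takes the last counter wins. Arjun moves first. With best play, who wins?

Compute the nim-sum pairwise:
10 XOR 6 = 12
12 XOR 8 = 4
4 XOR 2 = 6
The nim-sum is 6 ≠ 0, so this is an N-position: the player to move can win; Arjun has a winning move.

Arjun wins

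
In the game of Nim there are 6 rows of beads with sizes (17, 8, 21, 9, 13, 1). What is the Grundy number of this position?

In binary:
  10001  (17)
  01000  (8)
  10101  (21)
  01001  (9)
  01101  (13)
  00001  (1)
  -----
  01001  (9)

9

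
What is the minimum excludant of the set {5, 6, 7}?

0

0 is not in the set, so the mex is 0.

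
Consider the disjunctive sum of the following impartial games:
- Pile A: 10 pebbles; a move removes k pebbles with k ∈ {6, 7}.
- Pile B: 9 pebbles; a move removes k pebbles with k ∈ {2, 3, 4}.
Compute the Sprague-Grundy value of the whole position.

0

Grundy values for pile A (subtraction set {6, 7}):
k:     0  1  2  3  4  5  6  7  8  9 10
g(k):  0  0  0  0  0  0  1  1  1  1  1
So g(10) = 1.
Build the Grundy sequence for pile B with g(k) = mex{g(k−s) : s ∈ {2, 3, 4}, s ≤ k}:
g(0) = mex{} = 0
g(1) = mex{} = 0
g(2) = mex{0} = 1
g(3) = mex{0} = 1
g(4) = mex{0,1} = 2
g(5) = mex{0,1} = 2
g(6) = mex{1,2} = 0
g(7) = mex{1,2} = 0
g(8) = mex{0,2} = 1
g(9) = mex{0,2} = 1
So g(9) = 1.
By the Sprague-Grundy theorem, the Grundy value of a sum of independent games is the XOR of the component values.
Combined value = 1 XOR 1 = 0.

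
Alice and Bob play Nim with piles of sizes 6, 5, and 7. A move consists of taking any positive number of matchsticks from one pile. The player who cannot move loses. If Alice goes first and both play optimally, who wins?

Alice wins

Bitwise XOR of the heap sizes:
  110  (6)
  101  (5)
  111  (7)
  ---
  100  (4)
The nim-sum is 4 ≠ 0, so this is an N-position: the player to move can win; Alice has a winning move.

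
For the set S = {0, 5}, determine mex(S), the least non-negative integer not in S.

0 is in the set but 1 is not, so the mex is 1.

1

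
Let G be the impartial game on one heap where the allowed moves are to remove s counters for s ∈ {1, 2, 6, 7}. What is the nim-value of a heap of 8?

Build the Grundy sequence with g(k) = mex{g(k−s) : s ∈ {1, 2, 6, 7}, s ≤ k}:
g(0) = mex{} = 0
g(1) = mex{0} = 1
g(2) = mex{0,1} = 2
g(3) = mex{1,2} = 0
g(4) = mex{0,2} = 1
g(5) = mex{0,1} = 2
g(6) = mex{0,1,2} = 3
g(7) = mex{0,1,2,3} = 4
g(8) = mex{1,2,3,4} = 0
So g(8) = 0.

0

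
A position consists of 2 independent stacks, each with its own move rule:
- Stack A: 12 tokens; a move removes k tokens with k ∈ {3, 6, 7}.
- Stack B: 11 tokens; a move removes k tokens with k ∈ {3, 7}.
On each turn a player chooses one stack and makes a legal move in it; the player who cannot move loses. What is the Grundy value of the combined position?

0

Build the Grundy sequence for stack A with g(k) = mex{g(k−s) : s ∈ {3, 6, 7}, s ≤ k}:
g(0) = mex{} = 0
g(1) = mex{} = 0
g(2) = mex{} = 0
g(3) = mex{0} = 1
g(4) = mex{0} = 1
g(5) = mex{0} = 1
g(6) = mex{0,1} = 2
g(7) = mex{0,1} = 2
g(8) = mex{0,1} = 2
g(9) = mex{0,1,2} = 3
g(10) = mex{1,2} = 0
g(11) = mex{1,2} = 0
g(12) = mex{1,2,3} = 0
So g(12) = 0.
For stack B, compute g(0), g(1), … with moves {3, 7}:
k:     0  1  2  3  4  5  6  7  8  9 10 11
g(k):  0  0  0  1  1  1  0  2  2  1  0  0
So g(11) = 0.
The value of a disjunctive sum is the nim-sum of the parts.
Combined value = 0 ⊕ 0 = 0.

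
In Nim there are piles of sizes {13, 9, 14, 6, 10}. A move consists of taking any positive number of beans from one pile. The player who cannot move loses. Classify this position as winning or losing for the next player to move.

Winning position

Write each in binary and XOR column by column:
  1101  (13)
  1001  (9)
  1110  (14)
  0110  (6)
  1010  (10)
  ----
  0110  (6)
The nim-sum is 6 ≠ 0, so this is an N-position: the player to move can win.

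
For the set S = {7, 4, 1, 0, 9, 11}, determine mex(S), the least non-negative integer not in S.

The values 0, 1 are all present; 2 is the first non-negative integer missing from the set.

2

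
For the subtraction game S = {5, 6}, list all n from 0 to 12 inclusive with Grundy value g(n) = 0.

0, 1, 2, 3, 4, 11, 12

Compute g(0), g(1), … for moves {5, 6}:
k:     0  1  2  3  4  5  6  7  8  9 10 11 12
g(k):  0  0  0  0  0  1  1  1  1  1  2  0  0
The P-positions (g = 0) in 0..12 are 0, 1, 2, 3, 4, 11, 12.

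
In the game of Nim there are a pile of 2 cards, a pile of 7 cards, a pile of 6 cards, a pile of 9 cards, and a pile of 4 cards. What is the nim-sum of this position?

14

Compute the nim-sum pairwise:
2 ^ 7 = 5
5 ^ 6 = 3
3 ^ 9 = 10
10 ^ 4 = 14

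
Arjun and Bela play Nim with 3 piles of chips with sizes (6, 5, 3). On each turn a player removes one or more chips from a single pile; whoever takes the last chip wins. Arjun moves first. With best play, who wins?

Bela wins

Nim-sum: 6 ⊕ 5 ⊕ 3 = 0.
The nim-sum is 0, so this is a P-position: the player to move is in a losing position under optimal play; Arjun is about to move from it and so loses — Bela wins.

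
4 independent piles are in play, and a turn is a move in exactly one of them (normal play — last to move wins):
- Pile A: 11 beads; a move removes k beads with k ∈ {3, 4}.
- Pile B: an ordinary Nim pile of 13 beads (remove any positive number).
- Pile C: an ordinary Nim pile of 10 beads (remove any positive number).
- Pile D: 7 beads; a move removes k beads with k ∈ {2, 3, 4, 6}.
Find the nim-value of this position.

Grundy values for pile A (subtraction set {3, 4}):
k:     0  1  2  3  4  5  6  7  8  9 10 11
g(k):  0  0  0  1  1  1  2  0  0  0  1  1
So g(11) = 1.
Pile B is a plain Nim pile of size 13, so its Grundy value is 13.
Pile C is a plain Nim pile of size 10, so its Grundy value is 10.
For pile D, compute g(0), g(1), … with moves {2, 3, 4, 6}:
k:     0  1  2  3  4  5  6  7
g(k):  0  0  1  1  2  2  3  3
So g(7) = 3.
The value of a disjunctive sum is the nim-sum of the parts.
Combined value = 1 XOR 13 XOR 10 XOR 3 = 5.

5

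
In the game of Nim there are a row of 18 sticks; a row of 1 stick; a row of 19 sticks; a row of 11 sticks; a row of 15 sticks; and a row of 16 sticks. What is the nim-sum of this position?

20

Nim-sum: 18 XOR 1 XOR 19 XOR 11 XOR 15 XOR 16 = 20.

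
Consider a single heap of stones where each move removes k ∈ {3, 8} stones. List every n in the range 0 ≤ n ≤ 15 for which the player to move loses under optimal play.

0, 1, 2, 6, 7, 11, 12, 13

Build the Grundy sequence with g(k) = mex{g(k−s) : s ∈ {3, 8}, s ≤ k}:
k:     0  1  2  3  4  5  6  7  8  9 10 11 12 13 14 15
g(k):  0  0  0  1  1  1  0  0  2  1  1  0  0  0  1  1
The P-positions (g = 0) in 0..15 are 0, 1, 2, 6, 7, 11, 12, 13.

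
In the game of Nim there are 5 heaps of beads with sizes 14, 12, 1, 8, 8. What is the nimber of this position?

Nim-sum: 14 ⊕ 12 ⊕ 1 ⊕ 8 ⊕ 8 = 3.

3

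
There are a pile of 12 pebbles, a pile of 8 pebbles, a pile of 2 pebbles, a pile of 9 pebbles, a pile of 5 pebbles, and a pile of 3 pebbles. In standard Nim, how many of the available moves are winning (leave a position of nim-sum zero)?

3

Compute the nim-sum pairwise:
12 ^ 8 = 4
4 ^ 2 = 6
6 ^ 9 = 15
15 ^ 5 = 10
10 ^ 3 = 9
The overall nim-sum is X = 9. A pile of size p has a winning move iff p XOR X < p (reduce it to p XOR X).
  12: 12 XOR 9 = 5 < 12 — winning move (to 5).
  8: 8 XOR 9 = 1 < 8 — winning move (to 1).
  2: 2 XOR 9 = 11 ≥ 2 — no move.
  9: 9 XOR 9 = 0 < 9 — winning move (to 0).
  5: 5 XOR 9 = 12 ≥ 5 — no move.
  3: 3 XOR 9 = 10 ≥ 3 — no move.
That gives 3 winning moves.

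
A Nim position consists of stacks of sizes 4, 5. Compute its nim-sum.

1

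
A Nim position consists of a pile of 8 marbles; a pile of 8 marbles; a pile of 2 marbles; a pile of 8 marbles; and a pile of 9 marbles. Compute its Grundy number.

3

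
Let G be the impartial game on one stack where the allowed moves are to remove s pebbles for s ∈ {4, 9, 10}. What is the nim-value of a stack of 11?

2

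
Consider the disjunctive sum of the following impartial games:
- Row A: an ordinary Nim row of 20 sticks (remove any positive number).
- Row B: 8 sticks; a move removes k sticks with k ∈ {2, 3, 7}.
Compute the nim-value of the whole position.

Row A is a plain Nim row of size 20, so its Grundy value is 20.
Grundy values for row B (subtraction set {2, 3, 7}):
g(0) = mex{} = 0
g(1) = mex{} = 0
g(2) = mex{0} = 1
g(3) = mex{0} = 1
g(4) = mex{0,1} = 2
g(5) = mex{1} = 0
g(6) = mex{1,2} = 0
g(7) = mex{0,2} = 1
g(8) = mex{0} = 1
So g(8) = 1.
By the Sprague-Grundy theorem, the Grundy value of a sum of independent games is the XOR of the component values.
Combined value = 20 XOR 1 = 21.

21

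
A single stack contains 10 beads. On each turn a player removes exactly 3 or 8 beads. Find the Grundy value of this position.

Build the Grundy sequence with g(k) = mex{g(k−s) : s ∈ {3, 8}, s ≤ k}:
g(0) = mex{} = 0
g(1) = mex{} = 0
g(2) = mex{} = 0
g(3) = mex{0} = 1
g(4) = mex{0} = 1
g(5) = mex{0} = 1
g(6) = mex{1} = 0
g(7) = mex{1} = 0
g(8) = mex{0,1} = 2
g(9) = mex{0} = 1
g(10) = mex{0} = 1
So g(10) = 1.

1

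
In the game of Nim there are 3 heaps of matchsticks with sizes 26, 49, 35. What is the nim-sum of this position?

Bitwise XOR of the heap sizes:
  011010  (26)
  110001  (49)
  100011  (35)
  ------
  001000  (8)

8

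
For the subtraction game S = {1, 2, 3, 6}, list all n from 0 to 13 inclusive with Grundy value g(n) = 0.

Grundy values for subtraction set {1, 2, 3, 6}:
g(0) = mex{} = 0
g(1) = mex{0} = 1
g(2) = mex{0,1} = 2
g(3) = mex{0,1,2} = 3
g(4) = mex{1,2,3} = 0
g(5) = mex{0,2,3} = 1
g(6) = mex{0,1,3} = 2
g(7) = mex{0,1,2} = 3
g(8) = mex{1,2,3} = 0
g(9) = mex{0,2,3} = 1
g(10) = mex{0,1,3} = 2
g(11) = mex{0,1,2} = 3
g(12) = mex{1,2,3} = 0
g(13) = mex{0,2,3} = 1
The P-positions (g = 0) in 0..13 are 0, 4, 8, 12.

0, 4, 8, 12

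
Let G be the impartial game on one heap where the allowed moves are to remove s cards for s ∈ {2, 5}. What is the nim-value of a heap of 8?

0

Grundy values for subtraction set {2, 5}:
g(0) = mex{} = 0
g(1) = mex{} = 0
g(2) = mex{0} = 1
g(3) = mex{0} = 1
g(4) = mex{1} = 0
g(5) = mex{0,1} = 2
g(6) = mex{0} = 1
g(7) = mex{1,2} = 0
g(8) = mex{1} = 0
So g(8) = 0.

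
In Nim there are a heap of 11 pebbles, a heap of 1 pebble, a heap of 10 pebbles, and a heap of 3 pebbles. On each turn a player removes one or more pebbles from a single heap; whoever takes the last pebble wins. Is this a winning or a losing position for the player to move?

Winning position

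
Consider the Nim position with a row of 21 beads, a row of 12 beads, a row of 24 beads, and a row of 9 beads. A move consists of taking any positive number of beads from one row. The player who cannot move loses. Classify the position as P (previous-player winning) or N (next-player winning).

N-position

Nim-sum: 21 XOR 12 XOR 24 XOR 9 = 8.
The nim-sum is 8 ≠ 0, so this is an N-position: the player to move can win.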